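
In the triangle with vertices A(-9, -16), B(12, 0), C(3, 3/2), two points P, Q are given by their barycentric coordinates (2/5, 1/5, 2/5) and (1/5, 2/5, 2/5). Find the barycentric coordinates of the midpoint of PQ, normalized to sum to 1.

Since both coordinate triples sum to 1, the midpoint's barycentrics are the componentwise average.
(2/5+1/5)/2 = 3/10; similarly 3/10 and 2/5.

(3/10, 3/10, 2/5)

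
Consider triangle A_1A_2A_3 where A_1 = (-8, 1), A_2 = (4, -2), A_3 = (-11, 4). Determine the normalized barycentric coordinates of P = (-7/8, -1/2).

Signed area of the reference triangle: [A_1A_2A_3] = ½·((-8)·(-2−4) + 4·(4−1) + (-11)·(1−(-2))) = ½·(48 + 12 − 33) = 27/2.
[PA_2A_3] = ½·((-7/8)·(-2−4) + 4·(4−(-1/2)) + (-11)·(-1/2−(-2))) = ½·(21/4 + 18 − 33/2) = 27/8, so the A_1-coordinate is (27/8)/(27/2) = 1/4.
[A_1PA_3] = ½·((-8)·(-1/2−4) + (-7/8)·(4−1) + (-11)·(1−(-1/2))) = ½·(36 − 21/8 − 33/2) = 135/16, so the A_2-coordinate is 5/8.
[A_1A_2P] = ½·((-8)·(-2−(-1/2)) + 4·(-1/2−1) + (-7/8)·(1−(-2))) = ½·(12 − 6 − 21/8) = 27/16, so the A_3-coordinate is 1/8.

(1/4, 5/8, 1/8)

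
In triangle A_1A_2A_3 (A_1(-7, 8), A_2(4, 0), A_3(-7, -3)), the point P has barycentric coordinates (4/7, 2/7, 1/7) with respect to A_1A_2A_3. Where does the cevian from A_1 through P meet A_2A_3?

Line A_1P meets A_2A_3 where the A_1-coordinate vanishes; zeroing P's A_1-weight and renormalizing leaves A_2, A_3-weights 2/7 : 1/7 → (2/3, 1/3).
So Q = (2/3)·A_2 + (1/3)·A_3 = (1/3, -1).

(1/3, -1)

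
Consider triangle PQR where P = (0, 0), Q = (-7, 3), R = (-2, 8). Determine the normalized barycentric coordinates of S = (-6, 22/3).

Signed area of the reference triangle: [PQR] = ½·(0·(3−8) + (-7)·(8−0) + (-2)·(0−3)) = ½·(0 − 56 + 6) = -25.
[SQR] = ½·((-6)·(3−8) + (-7)·(8−(22/3)) + (-2)·(22/3−3)) = ½·(30 − 14/3 − 26/3) = 25/3, so the P-coordinate is (25/3)/(-25) = -1/3.
[PSR] = ½·(0·(22/3−8) + (-6)·(8−0) + (-2)·(0−(22/3))) = ½·(0 − 48 + 44/3) = -50/3, so the Q-coordinate is 2/3.
[PQS] = ½·(0·(3−(22/3)) + (-7)·(22/3−0) + (-6)·(0−3)) = ½·(0 − 154/3 + 18) = -50/3, so the R-coordinate is 2/3.
Check: -1/3 + 2/3 + 2/3 = 1.

(-1/3, 2/3, 2/3)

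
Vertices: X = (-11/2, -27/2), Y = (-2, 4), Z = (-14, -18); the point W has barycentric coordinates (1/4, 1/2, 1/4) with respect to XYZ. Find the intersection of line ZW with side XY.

(-19/6, -11/6)

Line ZW meets XY where the Z-coordinate vanishes; zeroing W's Z-weight and renormalizing leaves X, Y-weights 1/4 : 1/2 → (1/3, 2/3).
So V = (1/3)·X + (2/3)·Y = (-19/6, -11/6).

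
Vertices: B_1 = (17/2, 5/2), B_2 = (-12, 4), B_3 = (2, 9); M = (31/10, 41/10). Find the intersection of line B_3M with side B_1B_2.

(27/8, 23/8)

Barycentric coordinates of M with respect to B_1B_2B_3: (3/5, 1/5, 1/5).
On side B_1B_2 the B_3-coordinate is zero; dropping M's B_3-weight 1/5 and renormalizing the remaining 3/5 : 1/5 gives weights 3/4, 1/4 on B_1, B_2.
N = (3/4)·(17/2, 5/2) + (1/4)·(-12, 4) = (27/8, 23/8).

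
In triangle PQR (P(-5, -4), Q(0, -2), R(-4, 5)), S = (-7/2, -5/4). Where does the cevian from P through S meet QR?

Barycentric coordinates of S with respect to PQR: (1/2, 1/4, 1/4).
On side QR the P-coordinate is zero; dropping S's P-weight 1/2 and renormalizing the remaining 1/4 : 1/4 gives weights 1/2, 1/2 on Q, R.
T = (1/2)·(0, -2) + (1/2)·(-4, 5) = (-2, 3/2).

(-2, 3/2)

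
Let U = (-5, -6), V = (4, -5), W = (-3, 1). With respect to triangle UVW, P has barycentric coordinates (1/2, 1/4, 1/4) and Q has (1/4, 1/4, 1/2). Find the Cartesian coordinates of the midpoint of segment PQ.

(-2, -25/8)

Barycentric coordinates of the midpoint are the average: (3/8, 1/4, 3/8).
Converting: (3/8)·U + (1/4)·V + (3/8)·W = (-2, -25/8).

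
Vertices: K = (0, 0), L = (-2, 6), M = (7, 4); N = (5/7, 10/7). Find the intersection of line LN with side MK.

(7/6, 2/3)

Barycentric coordinates of N with respect to KLM: (5/7, 1/7, 1/7).
On side MK the L-coordinate is zero; dropping N's L-weight 1/7 and renormalizing the remaining 1/7 : 5/7 gives weights 1/6, 5/6 on M, K.
J = (1/6)·(7, 4) + (5/6)·(0, 0) = (7/6, 2/3).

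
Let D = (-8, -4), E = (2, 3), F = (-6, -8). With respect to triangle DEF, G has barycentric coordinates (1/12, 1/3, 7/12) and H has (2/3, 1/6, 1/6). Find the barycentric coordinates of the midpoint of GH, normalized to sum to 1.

Since both coordinate triples sum to 1, the midpoint's barycentrics are the componentwise average.
(1/12+2/3)/2 = 3/8; similarly 1/4 and 3/8.

(3/8, 1/4, 3/8)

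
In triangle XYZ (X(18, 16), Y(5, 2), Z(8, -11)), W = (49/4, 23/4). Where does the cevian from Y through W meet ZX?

(44/3, 7)

Barycentric coordinates of W with respect to XYZ: (1/2, 1/4, 1/4).
On side ZX the Y-coordinate is zero; dropping W's Y-weight 1/4 and renormalizing the remaining 1/4 : 1/2 gives weights 1/3, 2/3 on Z, X.
V = (1/3)·(8, -11) + (2/3)·(18, 16) = (44/3, 7).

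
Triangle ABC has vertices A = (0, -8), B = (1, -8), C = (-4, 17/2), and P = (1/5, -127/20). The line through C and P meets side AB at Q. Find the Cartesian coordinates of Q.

(2/3, -8)

Barycentric coordinates of P with respect to ABC: (3/10, 3/5, 1/10).
On side AB the C-coordinate is zero; dropping P's C-weight 1/10 and renormalizing the remaining 3/10 : 3/5 gives weights 1/3, 2/3 on A, B.
Q = (1/3)·(0, -8) + (2/3)·(1, -8) = (2/3, -8).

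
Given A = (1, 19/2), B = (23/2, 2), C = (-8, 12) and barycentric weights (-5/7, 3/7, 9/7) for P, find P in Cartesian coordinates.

P = (-5/7)·A + (3/7)·B + (9/7)·C.
x-coordinate: (-5/7)·1 + (3/7)·(23/2) + (9/7)·(-8) = -85/14.
y-coordinate: (-5/7)·(19/2) + (3/7)·2 + (9/7)·12 = 19/2.

(-85/14, 19/2)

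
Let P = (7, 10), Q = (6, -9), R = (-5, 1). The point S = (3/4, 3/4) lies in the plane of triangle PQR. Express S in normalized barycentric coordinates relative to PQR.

(1/4, 1/4, 1/2)

Signed area of the reference triangle: [PQR] = ½·(7·(-9−1) + 6·(1−10) + (-5)·(10−(-9))) = ½·(-70 − 54 − 95) = -219/2.
[SQR] = ½·((3/4)·(-9−1) + 6·(1−(3/4)) + (-5)·(3/4−(-9))) = ½·(-15/2 + 3/2 − 195/4) = -219/8, so the P-coordinate is (-219/8)/(-219/2) = 1/4.
[PSR] = ½·(7·(3/4−1) + (3/4)·(1−10) + (-5)·(10−(3/4))) = ½·(-7/4 − 27/4 − 185/4) = -219/8, so the Q-coordinate is 1/4.
[PQS] = ½·(7·(-9−(3/4)) + 6·(3/4−10) + (3/4)·(10−(-9))) = ½·(-273/4 − 111/2 + 57/4) = -219/4, so the R-coordinate is 1/2.
Check: 1/4 + 1/4 + 1/2 = 1.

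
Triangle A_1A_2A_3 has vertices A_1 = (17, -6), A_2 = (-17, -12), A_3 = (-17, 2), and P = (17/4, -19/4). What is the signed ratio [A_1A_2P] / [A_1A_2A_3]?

1/4

[A_1A_2A_3] = ½·(17·(-12−2) + (-17)·(2−(-6)) + (-17)·(-6−(-12))) = ½·(-238 − 136 − 102) = -238.
[A_1A_2P] = ½·(17·(-12−(-19/4)) + (-17)·(-19/4−(-6)) + (17/4)·(-6−(-12))) = ½·(-493/4 − 85/4 + 51/2) = -119/2, so the ratio is (-119/2)/(-238) = 1/4.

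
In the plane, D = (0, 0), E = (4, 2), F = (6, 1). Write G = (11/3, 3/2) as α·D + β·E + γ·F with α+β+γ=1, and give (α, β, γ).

Signed area of the reference triangle: [DEF] = ½·(0·(2−1) + 4·(1−0) + 6·(0−2)) = ½·(0 + 4 − 12) = -4.
[GEF] = ½·((11/3)·(2−1) + 4·(1−(3/2)) + 6·(3/2−2)) = ½·(11/3 − 2 − 3) = -2/3, so the D-coordinate is (-2/3)/(-4) = 1/6.
[DGF] = ½·(0·(3/2−1) + (11/3)·(1−0) + 6·(0−(3/2))) = ½·(0 + 11/3 − 9) = -8/3, so the E-coordinate is 2/3.
[DEG] = ½·(0·(2−(3/2)) + 4·(3/2−0) + (11/3)·(0−2)) = ½·(0 + 6 − 22/3) = -2/3, so the F-coordinate is 1/6.
Check: 1/6 + 2/3 + 1/6 = 1.

(1/6, 2/3, 1/6)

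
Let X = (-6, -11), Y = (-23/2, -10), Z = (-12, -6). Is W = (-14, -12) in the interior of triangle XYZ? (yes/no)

no

Barycentric coordinates of W: (-22/43, 92/43, -27/43).
The three coordinates are negative, positive, negative; a point is interior exactly when all three are positive.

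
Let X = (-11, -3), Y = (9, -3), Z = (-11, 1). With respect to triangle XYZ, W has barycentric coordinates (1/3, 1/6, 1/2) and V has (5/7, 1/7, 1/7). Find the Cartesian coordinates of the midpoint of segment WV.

Barycentric coordinates of the midpoint are the average: (11/21, 13/84, 9/28).
Converting: (11/21)·X + (13/84)·Y + (9/28)·Z = (-166/21, -12/7).

(-166/21, -12/7)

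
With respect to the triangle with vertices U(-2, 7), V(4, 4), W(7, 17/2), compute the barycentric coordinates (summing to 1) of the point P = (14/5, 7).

(2/5, 1/5, 2/5)

Signed area of the reference triangle: [UVW] = ½·((-2)·(4−(17/2)) + 4·(17/2−7) + 7·(7−4)) = ½·(9 + 6 + 21) = 18.
[PVW] = ½·((14/5)·(4−(17/2)) + 4·(17/2−7) + 7·(7−4)) = ½·(-63/5 + 6 + 21) = 36/5, so the U-coordinate is (36/5)/18 = 2/5.
[UPW] = ½·((-2)·(7−(17/2)) + (14/5)·(17/2−7) + 7·(7−7)) = ½·(3 + 21/5 + 0) = 18/5, so the V-coordinate is 1/5.
[UVP] = ½·((-2)·(4−7) + 4·(7−7) + (14/5)·(7−4)) = ½·(6 + 0 + 42/5) = 36/5, so the W-coordinate is 2/5.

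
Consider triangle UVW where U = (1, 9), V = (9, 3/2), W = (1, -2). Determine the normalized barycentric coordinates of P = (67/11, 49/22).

(2/11, 7/11, 2/11)

Signed area of the reference triangle: [UVW] = ½·(1·(3/2−(-2)) + 9·(-2−9) + 1·(9−(3/2))) = ½·(7/2 − 99 + 15/2) = -44.
[PVW] = ½·((67/11)·(3/2−(-2)) + 9·(-2−(49/22)) + 1·(49/22−(3/2))) = ½·(469/22 − 837/22 + 8/11) = -8, so the U-coordinate is (-8)/(-44) = 2/11.
[UPW] = ½·(1·(49/22−(-2)) + (67/11)·(-2−9) + 1·(9−(49/22))) = ½·(93/22 − 67 + 149/22) = -28, so the V-coordinate is 7/11.
[UVP] = ½·(1·(3/2−(49/22)) + 9·(49/22−9) + (67/11)·(9−(3/2))) = ½·(-8/11 − 1341/22 + 1005/22) = -8, so the W-coordinate is 2/11.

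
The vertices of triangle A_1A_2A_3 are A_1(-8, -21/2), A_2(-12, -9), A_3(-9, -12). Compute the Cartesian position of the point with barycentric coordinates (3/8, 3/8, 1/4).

P = (3/8)·A_1 + (3/8)·A_2 + (1/4)·A_3.
x-coordinate: (3/8)·(-8) + (3/8)·(-12) + (1/4)·(-9) = -39/4.
y-coordinate: (3/8)·(-21/2) + (3/8)·(-9) + (1/4)·(-12) = -165/16.

(-39/4, -165/16)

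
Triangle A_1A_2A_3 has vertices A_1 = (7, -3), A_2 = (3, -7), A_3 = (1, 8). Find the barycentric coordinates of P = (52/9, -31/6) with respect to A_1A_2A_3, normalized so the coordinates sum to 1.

(2/3, 7/18, -1/18)

Signed area of the reference triangle: [A_1A_2A_3] = ½·(7·(-7−8) + 3·(8−(-3)) + 1·(-3−(-7))) = ½·(-105 + 33 + 4) = -34.
[PA_2A_3] = ½·((52/9)·(-7−8) + 3·(8−(-31/6)) + 1·(-31/6−(-7))) = ½·(-260/3 + 79/2 + 11/6) = -68/3, so the A_1-coordinate is (-68/3)/(-34) = 2/3.
[A_1PA_3] = ½·(7·(-31/6−8) + (52/9)·(8−(-3)) + 1·(-3−(-31/6))) = ½·(-553/6 + 572/9 + 13/6) = -119/9, so the A_2-coordinate is 7/18.
[A_1A_2P] = ½·(7·(-7−(-31/6)) + 3·(-31/6−(-3)) + (52/9)·(-3−(-7))) = ½·(-77/6 − 13/2 + 208/9) = 17/9, so the A_3-coordinate is -1/18.
Check: 2/3 + 7/18 − 1/18 = 1.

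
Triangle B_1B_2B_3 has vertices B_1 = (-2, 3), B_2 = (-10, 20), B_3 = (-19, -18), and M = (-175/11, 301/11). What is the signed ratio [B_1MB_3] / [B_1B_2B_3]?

17/11

[B_1B_2B_3] = ½·((-2)·(20−(-18)) + (-10)·(-18−3) + (-19)·(3−20)) = ½·(-76 + 210 + 323) = 457/2.
[B_1MB_3] = ½·((-2)·(301/11−(-18)) + (-175/11)·(-18−3) + (-19)·(3−(301/11))) = ½·(-998/11 + 3675/11 + 5092/11) = 7769/22, so the ratio is (7769/22)/(457/2) = 17/11.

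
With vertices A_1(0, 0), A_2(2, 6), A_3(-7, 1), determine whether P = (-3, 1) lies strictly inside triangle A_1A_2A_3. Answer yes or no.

Barycentric coordinates of P: (5/11, 1/11, 5/11).
The three coordinates are positive, positive, positive; a point is interior exactly when all three are positive.

yes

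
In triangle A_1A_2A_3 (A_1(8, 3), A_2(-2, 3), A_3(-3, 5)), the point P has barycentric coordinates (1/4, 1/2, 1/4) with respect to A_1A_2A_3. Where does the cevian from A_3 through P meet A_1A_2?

(4/3, 3)

Line A_3P meets A_1A_2 where the A_3-coordinate vanishes; zeroing P's A_3-weight and renormalizing leaves A_1, A_2-weights 1/4 : 1/2 → (1/3, 2/3).
So Q = (1/3)·A_1 + (2/3)·A_2 = (4/3, 3).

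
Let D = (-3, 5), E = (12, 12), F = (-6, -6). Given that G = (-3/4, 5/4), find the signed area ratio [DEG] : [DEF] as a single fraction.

[DEF] = ½·((-3)·(12−(-6)) + 12·(-6−5) + (-6)·(5−12)) = ½·(-54 − 132 + 42) = -72.
[DEG] = ½·((-3)·(12−(5/4)) + 12·(5/4−5) + (-3/4)·(5−12)) = ½·(-129/4 − 45 + 21/4) = -36, so the ratio is (-36)/(-72) = 1/2.

1/2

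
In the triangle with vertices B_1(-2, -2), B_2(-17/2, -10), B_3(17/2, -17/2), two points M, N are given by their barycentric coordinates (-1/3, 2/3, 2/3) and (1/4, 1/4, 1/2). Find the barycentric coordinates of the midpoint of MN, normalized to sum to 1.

Since both coordinate triples sum to 1, the midpoint's barycentrics are the componentwise average.
(-1/3+1/4)/2 = -1/24; similarly 11/24 and 7/12.

(-1/24, 11/24, 7/12)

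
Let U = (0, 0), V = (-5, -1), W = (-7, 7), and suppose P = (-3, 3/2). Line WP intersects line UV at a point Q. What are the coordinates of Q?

Barycentric coordinates of P with respect to UVW: (1/2, 1/4, 1/4).
On side UV the W-coordinate is zero; dropping P's W-weight 1/4 and renormalizing the remaining 1/2 : 1/4 gives weights 2/3, 1/3 on U, V.
Q = (2/3)·(0, 0) + (1/3)·(-5, -1) = (-5/3, -1/3).

(-5/3, -1/3)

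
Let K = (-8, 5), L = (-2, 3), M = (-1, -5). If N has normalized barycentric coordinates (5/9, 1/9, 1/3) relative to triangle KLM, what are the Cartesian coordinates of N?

(-5, 13/9)

N = (5/9)·K + (1/9)·L + (1/3)·M.
x-coordinate: (5/9)·(-8) + (1/9)·(-2) + (1/3)·(-1) = -5.
y-coordinate: (5/9)·5 + (1/9)·3 + (1/3)·(-5) = 13/9.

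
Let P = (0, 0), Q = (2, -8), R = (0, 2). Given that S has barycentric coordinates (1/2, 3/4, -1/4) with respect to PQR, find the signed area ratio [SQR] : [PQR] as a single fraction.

The signed ratio [SQR]/[PQR] equals the barycentric coordinate of S at vertex P, which is 1/2.

1/2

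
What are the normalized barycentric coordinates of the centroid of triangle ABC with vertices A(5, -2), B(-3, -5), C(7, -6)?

The centroid is the average of the vertices, so each weight is 1/3.

(1/3, 1/3, 1/3)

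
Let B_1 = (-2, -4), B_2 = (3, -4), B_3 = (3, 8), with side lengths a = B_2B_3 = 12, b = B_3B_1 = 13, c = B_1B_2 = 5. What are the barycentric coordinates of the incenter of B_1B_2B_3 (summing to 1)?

The incenter has barycentric coordinates proportional to the opposite side lengths: (12 : 13 : 5).
Normalizing by 12+13+5 = 30 gives (2/5, 13/30, 1/6).

(2/5, 13/30, 1/6)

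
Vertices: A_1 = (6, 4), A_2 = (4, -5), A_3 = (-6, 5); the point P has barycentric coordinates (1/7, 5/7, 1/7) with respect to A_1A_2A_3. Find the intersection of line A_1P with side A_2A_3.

Line A_1P meets A_2A_3 where the A_1-coordinate vanishes; zeroing P's A_1-weight and renormalizing leaves A_2, A_3-weights 5/7 : 1/7 → (5/6, 1/6).
So Q = (5/6)·A_2 + (1/6)·A_3 = (7/3, -10/3).

(7/3, -10/3)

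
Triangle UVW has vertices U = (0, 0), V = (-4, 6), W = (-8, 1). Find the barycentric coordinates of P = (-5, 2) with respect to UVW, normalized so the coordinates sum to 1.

Signed area of the reference triangle: [UVW] = ½·(0·(6−1) + (-4)·(1−0) + (-8)·(0−6)) = ½·(0 − 4 + 48) = 22.
[PVW] = ½·((-5)·(6−1) + (-4)·(1−2) + (-8)·(2−6)) = ½·(-25 + 4 + 32) = 11/2, so the U-coordinate is (11/2)/22 = 1/4.
[UPW] = ½·(0·(2−1) + (-5)·(1−0) + (-8)·(0−2)) = ½·(0 − 5 + 16) = 11/2, so the V-coordinate is 1/4.
[UVP] = ½·(0·(6−2) + (-4)·(2−0) + (-5)·(0−6)) = ½·(0 − 8 + 30) = 11, so the W-coordinate is 1/2.
Check: 1/4 + 1/4 + 1/2 = 1.

(1/4, 1/4, 1/2)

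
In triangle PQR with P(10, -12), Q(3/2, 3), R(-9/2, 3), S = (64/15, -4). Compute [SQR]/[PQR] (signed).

7/15

[PQR] = ½·(10·(3−3) + (3/2)·(3−(-12)) + (-9/2)·(-12−3)) = ½·(0 + 45/2 + 135/2) = 45.
[SQR] = ½·((64/15)·(3−3) + (3/2)·(3−(-4)) + (-9/2)·(-4−3)) = ½·(0 + 21/2 + 63/2) = 21, so the ratio is 21/45 = 7/15.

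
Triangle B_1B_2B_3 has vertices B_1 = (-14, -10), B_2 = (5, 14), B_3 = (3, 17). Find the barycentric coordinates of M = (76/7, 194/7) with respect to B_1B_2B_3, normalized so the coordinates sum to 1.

(-3/7, 2/7, 8/7)

Signed area of the reference triangle: [B_1B_2B_3] = ½·((-14)·(14−17) + 5·(17−(-10)) + 3·(-10−14)) = ½·(42 + 135 − 72) = 105/2.
[MB_2B_3] = ½·((76/7)·(14−17) + 5·(17−(194/7)) + 3·(194/7−14)) = ½·(-228/7 − 375/7 + 288/7) = -45/2, so the B_1-coordinate is (-45/2)/(105/2) = -3/7.
[B_1MB_3] = ½·((-14)·(194/7−17) + (76/7)·(17−(-10)) + 3·(-10−(194/7))) = ½·(-150 + 2052/7 − 792/7) = 15, so the B_2-coordinate is 2/7.
[B_1B_2M] = ½·((-14)·(14−(194/7)) + 5·(194/7−(-10)) + (76/7)·(-10−14)) = ½·(192 + 1320/7 − 1824/7) = 60, so the B_3-coordinate is 8/7.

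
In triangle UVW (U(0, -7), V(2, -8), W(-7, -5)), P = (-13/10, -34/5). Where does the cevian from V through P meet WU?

Barycentric coordinates of P with respect to UVW: (3/10, 2/5, 3/10).
On side WU the V-coordinate is zero; dropping P's V-weight 2/5 and renormalizing the remaining 3/10 : 3/10 gives weights 1/2, 1/2 on W, U.
Q = (1/2)·(-7, -5) + (1/2)·(0, -7) = (-7/2, -6).

(-7/2, -6)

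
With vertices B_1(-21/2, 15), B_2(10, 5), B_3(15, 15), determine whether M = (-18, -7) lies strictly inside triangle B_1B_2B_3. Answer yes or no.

Barycentric coordinates of M: (44/51, 11/5, -526/255).
The three coordinates are positive, positive, negative; a point is interior exactly when all three are positive.

no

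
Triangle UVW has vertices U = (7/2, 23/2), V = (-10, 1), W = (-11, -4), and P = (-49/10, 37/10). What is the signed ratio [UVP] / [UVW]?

3/10

[UVW] = ½·((7/2)·(1−(-4)) + (-10)·(-4−(23/2)) + (-11)·(23/2−1)) = ½·(35/2 + 155 − 231/2) = 57/2.
[UVP] = ½·((7/2)·(1−(37/10)) + (-10)·(37/10−(23/2)) + (-49/10)·(23/2−1)) = ½·(-189/20 + 78 − 1029/20) = 171/20, so the ratio is (171/20)/(57/2) = 3/10.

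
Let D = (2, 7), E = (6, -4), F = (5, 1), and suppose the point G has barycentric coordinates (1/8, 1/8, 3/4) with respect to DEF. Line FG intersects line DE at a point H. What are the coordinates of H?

Line FG meets DE where the F-coordinate vanishes; zeroing G's F-weight and renormalizing leaves D, E-weights 1/8 : 1/8 → (1/2, 1/2).
So H = (1/2)·D + (1/2)·E = (4, 3/2).

(4, 3/2)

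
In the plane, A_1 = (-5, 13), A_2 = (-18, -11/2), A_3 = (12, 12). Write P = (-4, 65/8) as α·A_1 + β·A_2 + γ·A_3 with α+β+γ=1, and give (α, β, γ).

Signed area of the reference triangle: [A_1A_2A_3] = ½·((-5)·(-11/2−12) + (-18)·(12−13) + 12·(13−(-11/2))) = ½·(175/2 + 18 + 222) = 655/4.
[PA_2A_3] = ½·((-4)·(-11/2−12) + (-18)·(12−(65/8)) + 12·(65/8−(-11/2))) = ½·(70 − 279/4 + 327/2) = 655/8, so the A_1-coordinate is (655/8)/(655/4) = 1/2.
[A_1PA_3] = ½·((-5)·(65/8−12) + (-4)·(12−13) + 12·(13−(65/8))) = ½·(155/8 + 4 + 117/2) = 655/16, so the A_2-coordinate is 1/4.
[A_1A_2P] = ½·((-5)·(-11/2−(65/8)) + (-18)·(65/8−13) + (-4)·(13−(-11/2))) = ½·(545/8 + 351/4 − 74) = 655/16, so the A_3-coordinate is 1/4.
Check: 1/2 + 1/4 + 1/4 = 1.

(1/2, 1/4, 1/4)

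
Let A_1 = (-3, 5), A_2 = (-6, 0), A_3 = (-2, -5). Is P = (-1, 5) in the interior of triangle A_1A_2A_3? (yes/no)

Barycentric coordinates of P: (9/7, -4/7, 2/7).
The three coordinates are positive, negative, positive; a point is interior exactly when all three are positive.

no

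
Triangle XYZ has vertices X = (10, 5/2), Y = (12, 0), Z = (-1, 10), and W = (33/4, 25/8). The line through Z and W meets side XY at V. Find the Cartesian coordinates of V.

(34/3, 5/6)

Barycentric coordinates of W with respect to XYZ: (1/4, 1/2, 1/4).
On side XY the Z-coordinate is zero; dropping W's Z-weight 1/4 and renormalizing the remaining 1/4 : 1/2 gives weights 1/3, 2/3 on X, Y.
V = (1/3)·(10, 5/2) + (2/3)·(12, 0) = (34/3, 5/6).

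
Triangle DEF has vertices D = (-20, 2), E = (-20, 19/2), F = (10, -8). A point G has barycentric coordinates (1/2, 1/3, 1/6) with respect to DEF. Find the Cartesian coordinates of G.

(-15, 17/6)

G = (1/2)·D + (1/3)·E + (1/6)·F.
x-coordinate: (1/2)·(-20) + (1/3)·(-20) + (1/6)·10 = -15.
y-coordinate: (1/2)·2 + (1/3)·(19/2) + (1/6)·(-8) = 17/6.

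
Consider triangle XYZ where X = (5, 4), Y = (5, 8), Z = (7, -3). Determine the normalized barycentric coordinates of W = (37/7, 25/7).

Signed area of the reference triangle: [XYZ] = ½·(5·(8−(-3)) + 5·(-3−4) + 7·(4−8)) = ½·(55 − 35 − 28) = -4.
[WYZ] = ½·((37/7)·(8−(-3)) + 5·(-3−(25/7)) + 7·(25/7−8)) = ½·(407/7 − 230/7 − 31) = -20/7, so the X-coordinate is (-20/7)/(-4) = 5/7.
[XWZ] = ½·(5·(25/7−(-3)) + (37/7)·(-3−4) + 7·(4−(25/7))) = ½·(230/7 − 37 + 3) = -4/7, so the Y-coordinate is 1/7.
[XYW] = ½·(5·(8−(25/7)) + 5·(25/7−4) + (37/7)·(4−8)) = ½·(155/7 − 15/7 − 148/7) = -4/7, so the Z-coordinate is 1/7.
Check: 5/7 + 1/7 + 1/7 = 1.

(5/7, 1/7, 1/7)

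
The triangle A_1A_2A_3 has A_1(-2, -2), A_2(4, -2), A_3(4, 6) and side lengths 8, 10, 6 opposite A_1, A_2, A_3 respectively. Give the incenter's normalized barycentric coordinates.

(1/3, 5/12, 1/4)

The incenter has barycentric coordinates proportional to the opposite side lengths: (8 : 10 : 6).
Normalizing by 8+10+6 = 24 gives (1/3, 5/12, 1/4).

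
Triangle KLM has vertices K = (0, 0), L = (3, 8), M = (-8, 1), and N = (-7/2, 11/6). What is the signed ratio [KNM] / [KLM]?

[KLM] = ½·(0·(8−1) + 3·(1−0) + (-8)·(0−8)) = ½·(0 + 3 + 64) = 67/2.
[KNM] = ½·(0·(11/6−1) + (-7/2)·(1−0) + (-8)·(0−(11/6))) = ½·(0 − 7/2 + 44/3) = 67/12, so the ratio is (67/12)/(67/2) = 1/6.

1/6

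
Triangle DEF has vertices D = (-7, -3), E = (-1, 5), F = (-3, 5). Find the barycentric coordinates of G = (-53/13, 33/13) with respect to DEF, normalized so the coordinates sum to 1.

(4/13, 1/13, 8/13)

Signed area of the reference triangle: [DEF] = ½·((-7)·(5−5) + (-1)·(5−(-3)) + (-3)·(-3−5)) = ½·(0 − 8 + 24) = 8.
[GEF] = ½·((-53/13)·(5−5) + (-1)·(5−(33/13)) + (-3)·(33/13−5)) = ½·(0 − 32/13 + 96/13) = 32/13, so the D-coordinate is (32/13)/8 = 4/13.
[DGF] = ½·((-7)·(33/13−5) + (-53/13)·(5−(-3)) + (-3)·(-3−(33/13))) = ½·(224/13 − 424/13 + 216/13) = 8/13, so the E-coordinate is 1/13.
[DEG] = ½·((-7)·(5−(33/13)) + (-1)·(33/13−(-3)) + (-53/13)·(-3−5)) = ½·(-224/13 − 72/13 + 424/13) = 64/13, so the F-coordinate is 8/13.
Check: 4/13 + 1/13 + 8/13 = 1.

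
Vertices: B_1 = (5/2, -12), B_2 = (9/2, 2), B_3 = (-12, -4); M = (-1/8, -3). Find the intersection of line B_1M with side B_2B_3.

Barycentric coordinates of M with respect to B_1B_2B_3: (1/4, 1/2, 1/4).
On side B_2B_3 the B_1-coordinate is zero; dropping M's B_1-weight 1/4 and renormalizing the remaining 1/2 : 1/4 gives weights 2/3, 1/3 on B_2, B_3.
N = (2/3)·(9/2, 2) + (1/3)·(-12, -4) = (-1, 0).

(-1, 0)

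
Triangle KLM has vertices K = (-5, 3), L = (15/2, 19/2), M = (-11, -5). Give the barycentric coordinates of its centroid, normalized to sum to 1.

The centroid is the average of the vertices, so each weight is 1/3.

(1/3, 1/3, 1/3)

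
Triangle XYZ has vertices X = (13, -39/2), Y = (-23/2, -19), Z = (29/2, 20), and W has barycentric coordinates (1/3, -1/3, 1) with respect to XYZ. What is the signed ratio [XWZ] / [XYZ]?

The signed ratio [XWZ]/[XYZ] equals the barycentric coordinate of W at vertex Y, which is -1/3.

-1/3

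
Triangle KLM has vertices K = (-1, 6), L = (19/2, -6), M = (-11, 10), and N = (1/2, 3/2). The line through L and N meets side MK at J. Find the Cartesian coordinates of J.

Barycentric coordinates of N with respect to KLM: (1/8, 1/2, 3/8).
On side MK the L-coordinate is zero; dropping N's L-weight 1/2 and renormalizing the remaining 3/8 : 1/8 gives weights 3/4, 1/4 on M, K.
J = (3/4)·(-11, 10) + (1/4)·(-1, 6) = (-17/2, 9).

(-17/2, 9)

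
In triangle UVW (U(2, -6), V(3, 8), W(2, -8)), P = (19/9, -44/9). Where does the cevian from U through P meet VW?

(7/3, -8/3)

Barycentric coordinates of P with respect to UVW: (2/3, 1/9, 2/9).
On side VW the U-coordinate is zero; dropping P's U-weight 2/3 and renormalizing the remaining 1/9 : 2/9 gives weights 1/3, 2/3 on V, W.
Q = (1/3)·(3, 8) + (2/3)·(2, -8) = (7/3, -8/3).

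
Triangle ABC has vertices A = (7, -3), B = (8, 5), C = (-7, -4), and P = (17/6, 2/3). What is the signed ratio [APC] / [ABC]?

[ABC] = ½·(7·(5−(-4)) + 8·(-4−(-3)) + (-7)·(-3−5)) = ½·(63 − 8 + 56) = 111/2.
[APC] = ½·(7·(2/3−(-4)) + (17/6)·(-4−(-3)) + (-7)·(-3−(2/3))) = ½·(98/3 − 17/6 + 77/3) = 111/4, so the ratio is (111/4)/(111/2) = 1/2.

1/2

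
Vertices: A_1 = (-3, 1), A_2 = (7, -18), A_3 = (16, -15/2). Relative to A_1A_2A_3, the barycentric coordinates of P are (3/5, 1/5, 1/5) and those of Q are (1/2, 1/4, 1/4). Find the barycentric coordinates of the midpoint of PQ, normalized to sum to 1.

Since both coordinate triples sum to 1, the midpoint's barycentrics are the componentwise average.
(3/5+1/2)/2 = 11/20; similarly 9/40 and 9/40.

(11/20, 9/40, 9/40)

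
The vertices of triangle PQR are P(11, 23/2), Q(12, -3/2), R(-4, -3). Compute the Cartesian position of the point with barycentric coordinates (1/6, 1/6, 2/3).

S = (1/6)·P + (1/6)·Q + (2/3)·R.
x-coordinate: (1/6)·11 + (1/6)·12 + (2/3)·(-4) = 7/6.
y-coordinate: (1/6)·(23/2) + (1/6)·(-3/2) + (2/3)·(-3) = -1/3.

(7/6, -1/3)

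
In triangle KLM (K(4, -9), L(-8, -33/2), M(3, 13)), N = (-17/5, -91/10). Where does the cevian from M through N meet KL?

Barycentric coordinates of N with respect to KLM: (1/5, 3/5, 1/5).
On side KL the M-coordinate is zero; dropping N's M-weight 1/5 and renormalizing the remaining 1/5 : 3/5 gives weights 1/4, 3/4 on K, L.
J = (1/4)·(4, -9) + (3/4)·(-8, -33/2) = (-5, -117/8).

(-5, -117/8)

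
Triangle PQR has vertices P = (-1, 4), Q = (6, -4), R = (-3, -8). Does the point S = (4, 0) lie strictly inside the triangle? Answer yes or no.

no

Barycentric coordinates of S: (11/25, 17/25, -3/25).
The three coordinates are positive, positive, negative; a point is interior exactly when all three are positive.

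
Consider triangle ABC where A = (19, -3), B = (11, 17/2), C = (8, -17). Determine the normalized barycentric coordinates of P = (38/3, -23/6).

(1/3, 1/3, 1/3)

Signed area of the reference triangle: [ABC] = ½·(19·(17/2−(-17)) + 11·(-17−(-3)) + 8·(-3−(17/2))) = ½·(969/2 − 154 − 92) = 477/4.
[PBC] = ½·((38/3)·(17/2−(-17)) + 11·(-17−(-23/6)) + 8·(-23/6−(17/2))) = ½·(323 − 869/6 − 296/3) = 159/4, so the A-coordinate is (159/4)/(477/4) = 1/3.
[APC] = ½·(19·(-23/6−(-17)) + (38/3)·(-17−(-3)) + 8·(-3−(-23/6))) = ½·(1501/6 − 532/3 + 20/3) = 159/4, so the B-coordinate is 1/3.
[ABP] = ½·(19·(17/2−(-23/6)) + 11·(-23/6−(-3)) + (38/3)·(-3−(17/2))) = ½·(703/3 − 55/6 − 437/3) = 159/4, so the C-coordinate is 1/3.
Check: 1/3 + 1/3 + 1/3 = 1.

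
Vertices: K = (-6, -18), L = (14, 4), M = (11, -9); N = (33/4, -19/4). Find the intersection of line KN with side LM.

(13, -1/3)

Barycentric coordinates of N with respect to KLM: (1/4, 1/2, 1/4).
On side LM the K-coordinate is zero; dropping N's K-weight 1/4 and renormalizing the remaining 1/2 : 1/4 gives weights 2/3, 1/3 on L, M.
J = (2/3)·(14, 4) + (1/3)·(11, -9) = (13, -1/3).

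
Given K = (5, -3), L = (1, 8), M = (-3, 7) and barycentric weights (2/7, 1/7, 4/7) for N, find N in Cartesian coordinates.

N = (2/7)·K + (1/7)·L + (4/7)·M.
x-coordinate: (2/7)·5 + (1/7)·1 + (4/7)·(-3) = -1/7.
y-coordinate: (2/7)·(-3) + (1/7)·8 + (4/7)·7 = 30/7.

(-1/7, 30/7)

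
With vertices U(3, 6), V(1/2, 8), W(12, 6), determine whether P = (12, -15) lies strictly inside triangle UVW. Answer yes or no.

Barycentric coordinates of P: (161/12, -21/2, -23/12).
The three coordinates are positive, negative, negative; a point is interior exactly when all three are positive.

no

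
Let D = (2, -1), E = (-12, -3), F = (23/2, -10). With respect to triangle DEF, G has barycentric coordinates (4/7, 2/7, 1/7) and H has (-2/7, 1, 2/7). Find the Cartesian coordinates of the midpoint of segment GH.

Barycentric coordinates of the midpoint are the average: (1/7, 9/14, 3/14).
Converting: (1/7)·D + (9/14)·E + (3/14)·F = (-139/28, -59/14).

(-139/28, -59/14)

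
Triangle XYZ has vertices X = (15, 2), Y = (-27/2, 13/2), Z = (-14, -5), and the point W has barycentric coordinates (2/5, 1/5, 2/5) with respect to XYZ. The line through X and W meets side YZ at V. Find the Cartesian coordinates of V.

Line XW meets YZ where the X-coordinate vanishes; zeroing W's X-weight and renormalizing leaves Y, Z-weights 1/5 : 2/5 → (1/3, 2/3).
So V = (1/3)·Y + (2/3)·Z = (-83/6, -7/6).

(-83/6, -7/6)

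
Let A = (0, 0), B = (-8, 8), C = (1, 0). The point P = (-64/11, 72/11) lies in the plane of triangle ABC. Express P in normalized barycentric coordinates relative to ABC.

(-6/11, 9/11, 8/11)

Signed area of the reference triangle: [ABC] = ½·(0·(8−0) + (-8)·(0−0) + 1·(0−8)) = ½·(0 + 0 − 8) = -4.
[PBC] = ½·((-64/11)·(8−0) + (-8)·(0−(72/11)) + 1·(72/11−8)) = ½·(-512/11 + 576/11 − 16/11) = 24/11, so the A-coordinate is (24/11)/(-4) = -6/11.
[APC] = ½·(0·(72/11−0) + (-64/11)·(0−0) + 1·(0−(72/11))) = ½·(0 + 0 − 72/11) = -36/11, so the B-coordinate is 9/11.
[ABP] = ½·(0·(8−(72/11)) + (-8)·(72/11−0) + (-64/11)·(0−8)) = ½·(0 − 576/11 + 512/11) = -32/11, so the C-coordinate is 8/11.
Check: -6/11 + 9/11 + 8/11 = 1.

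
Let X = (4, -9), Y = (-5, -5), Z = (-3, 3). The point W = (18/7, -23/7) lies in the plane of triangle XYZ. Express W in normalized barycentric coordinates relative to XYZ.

Signed area of the reference triangle: [XYZ] = ½·(4·(-5−3) + (-5)·(3−(-9)) + (-3)·(-9−(-5))) = ½·(-32 − 60 + 12) = -40.
[WYZ] = ½·((18/7)·(-5−3) + (-5)·(3−(-23/7)) + (-3)·(-23/7−(-5))) = ½·(-144/7 − 220/7 − 36/7) = -200/7, so the X-coordinate is (-200/7)/(-40) = 5/7.
[XWZ] = ½·(4·(-23/7−3) + (18/7)·(3−(-9)) + (-3)·(-9−(-23/7))) = ½·(-176/7 + 216/7 + 120/7) = 80/7, so the Y-coordinate is -2/7.
[XYW] = ½·(4·(-5−(-23/7)) + (-5)·(-23/7−(-9)) + (18/7)·(-9−(-5))) = ½·(-48/7 − 200/7 − 72/7) = -160/7, so the Z-coordinate is 4/7.
Check: 5/7 − 2/7 + 4/7 = 1.

(5/7, -2/7, 4/7)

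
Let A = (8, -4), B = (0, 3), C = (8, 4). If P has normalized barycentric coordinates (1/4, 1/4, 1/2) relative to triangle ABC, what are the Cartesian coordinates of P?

P = (1/4)·A + (1/4)·B + (1/2)·C.
x-coordinate: (1/4)·8 + (1/4)·0 + (1/2)·8 = 6.
y-coordinate: (1/4)·(-4) + (1/4)·3 + (1/2)·4 = 7/4.

(6, 7/4)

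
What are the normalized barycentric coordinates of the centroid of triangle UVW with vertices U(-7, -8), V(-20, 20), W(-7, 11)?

(1/3, 1/3, 1/3)

The centroid is the average of the vertices, so each weight is 1/3.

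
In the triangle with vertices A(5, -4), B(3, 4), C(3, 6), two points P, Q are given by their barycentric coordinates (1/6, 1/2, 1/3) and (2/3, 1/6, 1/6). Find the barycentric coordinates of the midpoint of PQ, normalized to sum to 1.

(5/12, 1/3, 1/4)

Since both coordinate triples sum to 1, the midpoint's barycentrics are the componentwise average.
(1/6+2/3)/2 = 5/12; similarly 1/3 and 1/4.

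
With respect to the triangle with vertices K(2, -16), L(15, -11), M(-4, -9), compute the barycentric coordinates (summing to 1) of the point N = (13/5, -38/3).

Signed area of the reference triangle: [KLM] = ½·(2·(-11−(-9)) + 15·(-9−(-16)) + (-4)·(-16−(-11))) = ½·(-4 + 105 + 20) = 121/2.
[NLM] = ½·((13/5)·(-11−(-9)) + 15·(-9−(-38/3)) + (-4)·(-38/3−(-11))) = ½·(-26/5 + 55 + 20/3) = 847/30, so the K-coordinate is (847/30)/(121/2) = 7/15.
[KNM] = ½·(2·(-38/3−(-9)) + (13/5)·(-9−(-16)) + (-4)·(-16−(-38/3))) = ½·(-22/3 + 91/5 + 40/3) = 121/10, so the L-coordinate is 1/5.
[KLN] = ½·(2·(-11−(-38/3)) + 15·(-38/3−(-16)) + (13/5)·(-16−(-11))) = ½·(10/3 + 50 − 13) = 121/6, so the M-coordinate is 1/3.

(7/15, 1/5, 1/3)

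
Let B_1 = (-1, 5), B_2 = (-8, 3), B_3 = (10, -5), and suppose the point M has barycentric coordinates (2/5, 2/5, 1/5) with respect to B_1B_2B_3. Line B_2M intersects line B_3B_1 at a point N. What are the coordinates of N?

(8/3, 5/3)

Line B_2M meets B_3B_1 where the B_2-coordinate vanishes; zeroing M's B_2-weight and renormalizing leaves B_3, B_1-weights 1/5 : 2/5 → (1/3, 2/3).
So N = (1/3)·B_3 + (2/3)·B_1 = (8/3, 5/3).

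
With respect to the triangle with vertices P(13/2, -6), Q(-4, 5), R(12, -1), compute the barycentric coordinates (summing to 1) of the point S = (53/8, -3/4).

Signed area of the reference triangle: [PQR] = ½·((13/2)·(5−(-1)) + (-4)·(-1−(-6)) + 12·(-6−5)) = ½·(39 − 20 − 132) = -113/2.
[SQR] = ½·((53/8)·(5−(-1)) + (-4)·(-1−(-3/4)) + 12·(-3/4−5)) = ½·(159/4 + 1 − 69) = -113/8, so the P-coordinate is (-113/8)/(-113/2) = 1/4.
[PSR] = ½·((13/2)·(-3/4−(-1)) + (53/8)·(-1−(-6)) + 12·(-6−(-3/4))) = ½·(13/8 + 265/8 − 63) = -113/8, so the Q-coordinate is 1/4.
[PQS] = ½·((13/2)·(5−(-3/4)) + (-4)·(-3/4−(-6)) + (53/8)·(-6−5)) = ½·(299/8 − 21 − 583/8) = -113/4, so the R-coordinate is 1/2.
Check: 1/4 + 1/4 + 1/2 = 1.

(1/4, 1/4, 1/2)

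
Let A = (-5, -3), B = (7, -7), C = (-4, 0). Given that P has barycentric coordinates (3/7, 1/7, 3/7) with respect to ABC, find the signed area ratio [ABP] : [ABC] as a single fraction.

3/7

The signed ratio [ABP]/[ABC] equals the barycentric coordinate of P at vertex C, which is 3/7.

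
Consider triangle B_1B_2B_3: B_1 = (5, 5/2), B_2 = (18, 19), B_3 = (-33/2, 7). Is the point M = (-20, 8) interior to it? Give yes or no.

no

Barycentric coordinates of M: (-102/551, 23/1653, 1936/1653).
The three coordinates are negative, positive, positive; a point is interior exactly when all three are positive.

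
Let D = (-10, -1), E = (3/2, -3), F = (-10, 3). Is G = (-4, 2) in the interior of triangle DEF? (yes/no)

no

Barycentric coordinates of G: (-49/92, 12/23, 93/92).
The three coordinates are negative, positive, positive; a point is interior exactly when all three are positive.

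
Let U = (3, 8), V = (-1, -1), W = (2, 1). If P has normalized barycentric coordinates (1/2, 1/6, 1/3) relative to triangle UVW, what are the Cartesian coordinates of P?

(2, 25/6)

P = (1/2)·U + (1/6)·V + (1/3)·W.
x-coordinate: (1/2)·3 + (1/6)·(-1) + (1/3)·2 = 2.
y-coordinate: (1/2)·8 + (1/6)·(-1) + (1/3)·1 = 25/6.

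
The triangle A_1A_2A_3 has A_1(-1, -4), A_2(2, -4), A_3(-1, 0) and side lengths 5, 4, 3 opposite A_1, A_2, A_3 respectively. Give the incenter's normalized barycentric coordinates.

The incenter has barycentric coordinates proportional to the opposite side lengths: (5 : 4 : 3).
Normalizing by 5+4+3 = 12 gives (5/12, 1/3, 1/4).

(5/12, 1/3, 1/4)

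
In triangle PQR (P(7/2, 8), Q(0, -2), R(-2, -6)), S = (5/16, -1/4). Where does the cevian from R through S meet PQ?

(21/8, 11/2)

Barycentric coordinates of S with respect to PQR: (3/8, 1/8, 1/2).
On side PQ the R-coordinate is zero; dropping S's R-weight 1/2 and renormalizing the remaining 3/8 : 1/8 gives weights 3/4, 1/4 on P, Q.
T = (3/4)·(7/2, 8) + (1/4)·(0, -2) = (21/8, 11/2).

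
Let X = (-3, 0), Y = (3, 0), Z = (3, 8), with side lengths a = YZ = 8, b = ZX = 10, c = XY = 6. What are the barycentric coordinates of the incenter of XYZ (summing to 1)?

The incenter has barycentric coordinates proportional to the opposite side lengths: (8 : 10 : 6).
Normalizing by 8+10+6 = 24 gives (1/3, 5/12, 1/4).

(1/3, 5/12, 1/4)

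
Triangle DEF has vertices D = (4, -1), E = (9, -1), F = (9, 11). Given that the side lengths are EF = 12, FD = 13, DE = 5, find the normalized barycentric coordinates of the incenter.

The incenter has barycentric coordinates proportional to the opposite side lengths: (12 : 13 : 5).
Normalizing by 12+13+5 = 30 gives (2/5, 13/30, 1/6).

(2/5, 13/30, 1/6)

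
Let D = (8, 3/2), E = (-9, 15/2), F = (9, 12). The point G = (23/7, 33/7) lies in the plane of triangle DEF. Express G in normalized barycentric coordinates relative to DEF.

(4/7, 2/7, 1/7)

Signed area of the reference triangle: [DEF] = ½·(8·(15/2−12) + (-9)·(12−(3/2)) + 9·(3/2−(15/2))) = ½·(-36 − 189/2 − 54) = -369/4.
[GEF] = ½·((23/7)·(15/2−12) + (-9)·(12−(33/7)) + 9·(33/7−(15/2))) = ½·(-207/14 − 459/7 − 351/14) = -369/7, so the D-coordinate is (-369/7)/(-369/4) = 4/7.
[DGF] = ½·(8·(33/7−12) + (23/7)·(12−(3/2)) + 9·(3/2−(33/7))) = ½·(-408/7 + 69/2 − 405/14) = -369/14, so the E-coordinate is 2/7.
[DEG] = ½·(8·(15/2−(33/7)) + (-9)·(33/7−(3/2)) + (23/7)·(3/2−(15/2))) = ½·(156/7 − 405/14 − 138/7) = -369/28, so the F-coordinate is 1/7.
Check: 4/7 + 2/7 + 1/7 = 1.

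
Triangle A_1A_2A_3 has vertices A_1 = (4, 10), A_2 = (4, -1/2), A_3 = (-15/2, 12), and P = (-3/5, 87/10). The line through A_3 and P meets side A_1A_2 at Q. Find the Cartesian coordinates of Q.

Barycentric coordinates of P with respect to A_1A_2A_3: (2/5, 1/5, 2/5).
On side A_1A_2 the A_3-coordinate is zero; dropping P's A_3-weight 2/5 and renormalizing the remaining 2/5 : 1/5 gives weights 2/3, 1/3 on A_1, A_2.
Q = (2/3)·(4, 10) + (1/3)·(4, -1/2) = (4, 13/2).

(4, 13/2)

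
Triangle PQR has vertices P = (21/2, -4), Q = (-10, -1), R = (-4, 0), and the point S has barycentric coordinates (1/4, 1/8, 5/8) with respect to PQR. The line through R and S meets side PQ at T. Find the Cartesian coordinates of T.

(11/3, -3)

Line RS meets PQ where the R-coordinate vanishes; zeroing S's R-weight and renormalizing leaves P, Q-weights 1/4 : 1/8 → (2/3, 1/3).
So T = (2/3)·P + (1/3)·Q = (11/3, -3).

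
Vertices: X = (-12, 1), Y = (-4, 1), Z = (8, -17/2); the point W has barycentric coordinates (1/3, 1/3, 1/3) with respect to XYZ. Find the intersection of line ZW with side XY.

Line ZW meets XY where the Z-coordinate vanishes; zeroing W's Z-weight and renormalizing leaves X, Y-weights 1/3 : 1/3 → (1/2, 1/2).
So V = (1/2)·X + (1/2)·Y = (-8, 1).

(-8, 1)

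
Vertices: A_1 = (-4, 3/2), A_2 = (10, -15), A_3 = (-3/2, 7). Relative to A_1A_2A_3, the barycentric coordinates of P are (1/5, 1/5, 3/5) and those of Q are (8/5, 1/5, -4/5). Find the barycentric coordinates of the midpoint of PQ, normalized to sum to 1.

Since both coordinate triples sum to 1, the midpoint's barycentrics are the componentwise average.
(1/5+8/5)/2 = 9/10; similarly 1/5 and -1/10.

(9/10, 1/5, -1/10)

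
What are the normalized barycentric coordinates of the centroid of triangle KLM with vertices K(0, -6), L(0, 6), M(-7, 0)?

The centroid is the average of the vertices, so each weight is 1/3.

(1/3, 1/3, 1/3)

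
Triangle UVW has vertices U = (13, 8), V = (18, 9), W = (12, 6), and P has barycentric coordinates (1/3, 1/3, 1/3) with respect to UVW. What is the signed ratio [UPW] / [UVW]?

1/3

The signed ratio [UPW]/[UVW] equals the barycentric coordinate of P at vertex V, which is 1/3.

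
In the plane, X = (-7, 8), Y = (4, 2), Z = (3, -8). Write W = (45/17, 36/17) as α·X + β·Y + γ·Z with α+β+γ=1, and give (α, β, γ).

Signed area of the reference triangle: [XYZ] = ½·((-7)·(2−(-8)) + 4·(-8−8) + 3·(8−2)) = ½·(-70 − 64 + 18) = -58.
[WYZ] = ½·((45/17)·(2−(-8)) + 4·(-8−(36/17)) + 3·(36/17−2)) = ½·(450/17 − 688/17 + 6/17) = -116/17, so the X-coordinate is (-116/17)/(-58) = 2/17.
[XWZ] = ½·((-7)·(36/17−(-8)) + (45/17)·(-8−8) + 3·(8−(36/17))) = ½·(-1204/17 − 720/17 + 300/17) = -812/17, so the Y-coordinate is 14/17.
[XYW] = ½·((-7)·(2−(36/17)) + 4·(36/17−8) + (45/17)·(8−2)) = ½·(14/17 − 400/17 + 270/17) = -58/17, so the Z-coordinate is 1/17.

(2/17, 14/17, 1/17)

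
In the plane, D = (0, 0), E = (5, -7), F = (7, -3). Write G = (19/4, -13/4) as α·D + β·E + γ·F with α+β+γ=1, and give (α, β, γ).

Signed area of the reference triangle: [DEF] = ½·(0·(-7−(-3)) + 5·(-3−0) + 7·(0−(-7))) = ½·(0 − 15 + 49) = 17.
[GEF] = ½·((19/4)·(-7−(-3)) + 5·(-3−(-13/4)) + 7·(-13/4−(-7))) = ½·(-19 + 5/4 + 105/4) = 17/4, so the D-coordinate is (17/4)/17 = 1/4.
[DGF] = ½·(0·(-13/4−(-3)) + (19/4)·(-3−0) + 7·(0−(-13/4))) = ½·(0 − 57/4 + 91/4) = 17/4, so the E-coordinate is 1/4.
[DEG] = ½·(0·(-7−(-13/4)) + 5·(-13/4−0) + (19/4)·(0−(-7))) = ½·(0 − 65/4 + 133/4) = 17/2, so the F-coordinate is 1/2.
Check: 1/4 + 1/4 + 1/2 = 1.

(1/4, 1/4, 1/2)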